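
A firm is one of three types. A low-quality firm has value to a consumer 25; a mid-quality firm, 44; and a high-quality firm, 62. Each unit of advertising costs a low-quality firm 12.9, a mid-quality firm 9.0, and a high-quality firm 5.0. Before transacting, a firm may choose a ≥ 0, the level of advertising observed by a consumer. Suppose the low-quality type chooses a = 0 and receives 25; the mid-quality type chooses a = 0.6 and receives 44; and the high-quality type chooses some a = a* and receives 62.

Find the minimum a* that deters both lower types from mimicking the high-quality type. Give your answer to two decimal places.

Mid-quality type (on-path payoff 44 − 9.0×0.6 = 38.6) won't mimic when 38.6 ≥ 62 − 9.0·a*, i.e. a* ≥ 2.60.
Low-quality type (on-path payoff 25) won't mimic when 25 ≥ 62 − 12.9·a*, i.e. a* ≥ 2.87.
Both must hold, so a* = max(2.87, 2.60) = 2.87. The low-quality type's constraint binds.

2.87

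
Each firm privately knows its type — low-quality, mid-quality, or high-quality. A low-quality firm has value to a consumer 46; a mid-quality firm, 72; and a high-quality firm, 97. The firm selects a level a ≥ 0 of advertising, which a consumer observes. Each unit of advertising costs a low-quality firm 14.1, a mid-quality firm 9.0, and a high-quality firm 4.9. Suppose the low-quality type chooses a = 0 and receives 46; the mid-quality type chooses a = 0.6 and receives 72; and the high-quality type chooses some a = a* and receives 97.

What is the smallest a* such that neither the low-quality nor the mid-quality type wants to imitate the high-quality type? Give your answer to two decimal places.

Low-quality type (on-path payoff 46) won't mimic when 46 ≥ 97 − 14.1·a*, i.e. a* ≥ 3.62.
Mid-quality type (on-path payoff 72 − 9.0×0.6 = 66.6) won't mimic when 66.6 ≥ 97 − 9.0·a*, i.e. a* ≥ 3.38.
Both must hold, so a* = max(3.62, 3.38) = 3.62. The low-quality type's constraint binds.

3.62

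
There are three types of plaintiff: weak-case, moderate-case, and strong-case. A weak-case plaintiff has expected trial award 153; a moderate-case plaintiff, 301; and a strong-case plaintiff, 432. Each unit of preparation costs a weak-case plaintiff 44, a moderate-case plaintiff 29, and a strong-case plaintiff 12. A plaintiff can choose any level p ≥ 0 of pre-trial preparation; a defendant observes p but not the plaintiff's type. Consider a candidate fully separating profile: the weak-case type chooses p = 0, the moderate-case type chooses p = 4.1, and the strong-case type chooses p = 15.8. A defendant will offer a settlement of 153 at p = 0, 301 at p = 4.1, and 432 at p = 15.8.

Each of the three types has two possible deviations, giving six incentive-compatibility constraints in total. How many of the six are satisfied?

Weak-case (own payoff 153): to p=4.1 gives 301 − 44×4.1 = 120.6 → no gain ✓; to p=15.8 gives 432 − 44×15.8 = -263.2 → no gain ✓.
Strong-case (own payoff 432 − 12×15.8 = 242.4): to p=0 gives 153 → no gain ✓; to p=4.1 gives 301 − 12×4.1 = 251.8 → profitable ✗.
Moderate-case (own payoff 301 − 29×4.1 = 182.1): to p=0 gives 153 → no gain ✓; to p=15.8 gives 432 − 29×15.8 = -26.2 → no gain ✓.
5 of the 6 constraints hold; not an equilibrium.

5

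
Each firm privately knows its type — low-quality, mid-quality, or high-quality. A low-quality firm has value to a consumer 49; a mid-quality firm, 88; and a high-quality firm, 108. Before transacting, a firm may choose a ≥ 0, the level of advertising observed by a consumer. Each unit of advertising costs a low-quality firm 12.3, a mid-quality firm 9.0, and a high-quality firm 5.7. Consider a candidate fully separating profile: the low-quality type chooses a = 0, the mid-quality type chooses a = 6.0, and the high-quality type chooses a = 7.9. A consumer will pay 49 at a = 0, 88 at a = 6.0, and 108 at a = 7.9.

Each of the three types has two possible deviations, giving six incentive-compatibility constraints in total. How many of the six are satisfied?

4

Mid-quality (own payoff 88 − 9.0×6.0 = 34): to a=0 gives 49 → profitable ✗; to a=7.9 gives 108 − 9.0×7.9 = 36.9 → profitable ✗.
Low-quality (own payoff 49): to a=6.0 gives 88 − 12.3×6.0 = 14.2 → no gain ✓; to a=7.9 gives 108 − 12.3×7.9 = 10.83 → no gain ✓.
High-quality (own payoff 108 − 5.7×7.9 = 62.97): to a=0 gives 49 → no gain ✓; to a=6.0 gives 88 − 5.7×6.0 = 53.8 → no gain ✓.
4 of the 6 constraints hold; not an equilibrium.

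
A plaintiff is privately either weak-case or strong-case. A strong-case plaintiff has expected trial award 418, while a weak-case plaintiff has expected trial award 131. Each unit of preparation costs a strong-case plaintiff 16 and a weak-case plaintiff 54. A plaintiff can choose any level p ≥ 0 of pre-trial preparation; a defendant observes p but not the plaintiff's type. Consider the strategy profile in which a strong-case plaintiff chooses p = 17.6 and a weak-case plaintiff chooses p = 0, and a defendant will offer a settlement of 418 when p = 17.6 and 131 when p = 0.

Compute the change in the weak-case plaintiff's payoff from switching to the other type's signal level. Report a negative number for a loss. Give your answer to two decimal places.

-663.40

Playing p = 0 the weak-case plaintiff receives 131.
Deviating to p = 17.6 brings payment 418 at cost 54 × 17.6 = 950.4, netting -532.4.
Gain from deviating: -532.4 − 131 = -663.40.
The gain is negative, so the weak-case type's incentive-compatibility constraint is satisfied.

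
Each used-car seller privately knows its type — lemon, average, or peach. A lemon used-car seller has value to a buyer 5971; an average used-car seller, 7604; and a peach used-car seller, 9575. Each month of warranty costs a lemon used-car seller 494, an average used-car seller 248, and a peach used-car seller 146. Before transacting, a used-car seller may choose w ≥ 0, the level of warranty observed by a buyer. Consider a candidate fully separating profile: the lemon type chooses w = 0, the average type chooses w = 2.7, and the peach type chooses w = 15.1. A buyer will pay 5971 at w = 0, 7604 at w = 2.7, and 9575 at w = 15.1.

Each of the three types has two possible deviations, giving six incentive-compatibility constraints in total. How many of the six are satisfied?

5

Average (own payoff 7604 − 248×2.7 = 6934.4): to w=0 gives 5971 → no gain ✓; to w=15.1 gives 9575 − 248×15.1 = 5830.2 → no gain ✓.
Peach (own payoff 9575 − 146×15.1 = 7370.4): to w=0 gives 5971 → no gain ✓; to w=2.7 gives 7604 − 146×2.7 = 7209.8 → no gain ✓.
Lemon (own payoff 5971): to w=2.7 gives 7604 − 494×2.7 = 6270.2 → profitable ✗; to w=15.1 gives 9575 − 494×15.1 = 2115.6 → no gain ✓.
5 of the 6 constraints hold; not an equilibrium.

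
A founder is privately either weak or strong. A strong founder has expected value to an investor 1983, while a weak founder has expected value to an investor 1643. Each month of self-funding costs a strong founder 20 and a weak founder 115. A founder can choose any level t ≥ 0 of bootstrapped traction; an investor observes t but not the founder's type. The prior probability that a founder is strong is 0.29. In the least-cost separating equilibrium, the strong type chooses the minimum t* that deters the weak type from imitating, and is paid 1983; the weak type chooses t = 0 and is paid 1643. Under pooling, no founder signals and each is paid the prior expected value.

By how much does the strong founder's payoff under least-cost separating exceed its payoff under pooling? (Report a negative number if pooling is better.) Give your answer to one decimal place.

182.3

Least-cost separating signal: t* solves 1643 = 1983 − 115·t*, so t* = (1983 − 1643)/115 ≈ 2.9565.
Strong type's separating payoff: 1983 − 20 × t* = 1983 − 20 × (1983 − 1643)/115 = 1983 − 6800/115 ≈ 1923.870.
Pooling payoff: 0.29 × 1983 + 0.71 × 1643 = 1741.6.
Difference: 1923.870 − 1741.6 = 182.27, i.e. 182.3 to one decimal place.
The strong type prefers to separate.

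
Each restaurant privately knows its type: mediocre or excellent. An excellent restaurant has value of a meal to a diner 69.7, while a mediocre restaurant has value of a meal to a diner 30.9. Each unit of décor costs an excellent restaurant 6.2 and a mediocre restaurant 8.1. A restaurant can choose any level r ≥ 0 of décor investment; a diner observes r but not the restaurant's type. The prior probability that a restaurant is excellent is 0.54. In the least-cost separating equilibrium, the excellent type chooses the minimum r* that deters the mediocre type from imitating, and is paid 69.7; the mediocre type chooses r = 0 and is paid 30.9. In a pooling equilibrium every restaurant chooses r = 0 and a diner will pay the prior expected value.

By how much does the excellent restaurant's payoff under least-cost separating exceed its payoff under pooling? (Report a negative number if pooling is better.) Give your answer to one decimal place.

-11.9

Least-cost separating signal: r* solves 30.9 = 69.7 − 8.1·r*, so r* = (69.7 − 30.9)/8.1 ≈ 4.7901.
Excellent type's separating payoff: 69.7 − 6.2 × r* = 69.7 − 6.2 × (69.7 − 30.9)/8.1 = 69.7 − 240.56/8.1 ≈ 40.001.
Pooling payoff: 0.54 × 69.7 + 0.46 × 30.9 = 51.852.
Difference: 40.001 − 51.852 = -11.851, i.e. -11.9 to one decimal place.
The excellent type would prefer the pooling outcome.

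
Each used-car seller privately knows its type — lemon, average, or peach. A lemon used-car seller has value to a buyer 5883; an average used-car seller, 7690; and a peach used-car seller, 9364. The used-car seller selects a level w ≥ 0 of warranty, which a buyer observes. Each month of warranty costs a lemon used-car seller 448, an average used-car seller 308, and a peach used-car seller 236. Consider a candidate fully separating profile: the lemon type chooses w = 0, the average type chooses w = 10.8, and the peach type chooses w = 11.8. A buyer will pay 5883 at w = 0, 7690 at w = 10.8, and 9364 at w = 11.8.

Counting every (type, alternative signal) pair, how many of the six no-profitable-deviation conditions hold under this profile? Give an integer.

4

Peach (own payoff 9364 − 236×11.8 = 6579.2): to w=0 gives 5883 → no gain ✓; to w=10.8 gives 7690 − 236×10.8 = 5141.2 → no gain ✓.
Average (own payoff 7690 − 308×10.8 = 4363.6): to w=0 gives 5883 → profitable ✗; to w=11.8 gives 9364 − 308×11.8 = 5729.6 → profitable ✗.
Lemon (own payoff 5883): to w=10.8 gives 7690 − 448×10.8 = 2851.6 → no gain ✓; to w=11.8 gives 9364 − 448×11.8 = 4077.6 → no gain ✓.
4 of the 6 constraints hold; not an equilibrium.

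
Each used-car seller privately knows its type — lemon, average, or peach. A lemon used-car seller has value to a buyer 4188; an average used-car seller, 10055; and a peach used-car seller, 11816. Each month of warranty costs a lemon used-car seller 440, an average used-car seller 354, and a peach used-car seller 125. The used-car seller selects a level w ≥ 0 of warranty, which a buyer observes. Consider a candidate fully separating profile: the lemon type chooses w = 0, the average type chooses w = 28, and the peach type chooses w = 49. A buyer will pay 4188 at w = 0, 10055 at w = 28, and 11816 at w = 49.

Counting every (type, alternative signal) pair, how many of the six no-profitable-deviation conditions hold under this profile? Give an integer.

4

Peach (own payoff 11816 − 125×49 = 5691): to w=0 gives 4188 → no gain ✓; to w=28 gives 10055 − 125×28 = 6555 → profitable ✗.
Average (own payoff 10055 − 354×28 = 143): to w=0 gives 4188 → profitable ✗; to w=49 gives 11816 − 354×49 = -5530 → no gain ✓.
Lemon (own payoff 4188): to w=28 gives 10055 − 440×28 = -2265 → no gain ✓; to w=49 gives 11816 − 440×49 = -9744 → no gain ✓.
4 of the 6 constraints hold; not an equilibrium.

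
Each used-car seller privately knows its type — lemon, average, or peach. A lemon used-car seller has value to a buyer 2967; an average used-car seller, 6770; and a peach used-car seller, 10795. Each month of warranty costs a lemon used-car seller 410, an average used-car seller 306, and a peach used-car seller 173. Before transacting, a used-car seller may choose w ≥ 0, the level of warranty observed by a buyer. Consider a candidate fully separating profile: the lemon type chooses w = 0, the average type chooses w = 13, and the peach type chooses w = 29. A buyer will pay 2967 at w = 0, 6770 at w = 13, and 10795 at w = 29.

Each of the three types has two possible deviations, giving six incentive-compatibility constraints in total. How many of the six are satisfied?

5

Lemon (own payoff 2967): to w=13 gives 6770 − 410×13 = 1440 → no gain ✓; to w=29 gives 10795 − 410×29 = -1095 → no gain ✓.
Average (own payoff 6770 − 306×13 = 2792): to w=0 gives 2967 → profitable ✗; to w=29 gives 10795 − 306×29 = 1921 → no gain ✓.
Peach (own payoff 10795 − 173×29 = 5778): to w=0 gives 2967 → no gain ✓; to w=13 gives 6770 − 173×13 = 4521 → no gain ✓.
5 of the 6 constraints hold; not an equilibrium.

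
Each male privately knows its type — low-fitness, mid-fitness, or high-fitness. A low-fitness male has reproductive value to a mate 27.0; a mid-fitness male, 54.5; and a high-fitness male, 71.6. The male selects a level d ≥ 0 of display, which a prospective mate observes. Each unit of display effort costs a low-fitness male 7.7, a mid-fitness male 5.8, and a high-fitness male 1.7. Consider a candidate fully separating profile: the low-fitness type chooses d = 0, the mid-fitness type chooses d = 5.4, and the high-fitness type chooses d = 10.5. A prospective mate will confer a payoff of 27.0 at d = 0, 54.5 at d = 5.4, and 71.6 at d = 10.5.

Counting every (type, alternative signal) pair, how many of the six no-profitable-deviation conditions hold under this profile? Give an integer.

High-fitness (own payoff 71.6 − 1.7×10.5 = 53.75): to d=0 gives 27.0 → no gain ✓; to d=5.4 gives 54.5 − 1.7×5.4 = 45.32 → no gain ✓.
Mid-fitness (own payoff 54.5 − 5.8×5.4 = 23.18): to d=0 gives 27.0 → profitable ✗; to d=10.5 gives 71.6 − 5.8×10.5 = 10.7 → no gain ✓.
Low-fitness (own payoff 27.0): to d=5.4 gives 54.5 − 7.7×5.4 = 12.92 → no gain ✓; to d=10.5 gives 71.6 − 7.7×10.5 = -9.25 → no gain ✓.
5 of the 6 constraints hold; not an equilibrium.

5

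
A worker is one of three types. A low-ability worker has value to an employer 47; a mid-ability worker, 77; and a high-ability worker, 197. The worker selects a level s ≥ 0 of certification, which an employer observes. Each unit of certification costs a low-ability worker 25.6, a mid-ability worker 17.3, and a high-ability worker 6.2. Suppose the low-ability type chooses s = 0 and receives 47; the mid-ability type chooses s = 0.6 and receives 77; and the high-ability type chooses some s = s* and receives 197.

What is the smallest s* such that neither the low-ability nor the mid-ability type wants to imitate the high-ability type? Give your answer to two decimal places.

7.54

Low-ability type (on-path payoff 47) won't mimic when 47 ≥ 197 − 25.6·s*, i.e. s* ≥ 5.86.
Mid-ability type (on-path payoff 77 − 17.3×0.6 = 66.62) won't mimic when 66.62 ≥ 197 − 17.3·s*, i.e. s* ≥ 7.54.
Both must hold, so s* = max(5.86, 7.54) = 7.54. The mid-ability type's constraint binds.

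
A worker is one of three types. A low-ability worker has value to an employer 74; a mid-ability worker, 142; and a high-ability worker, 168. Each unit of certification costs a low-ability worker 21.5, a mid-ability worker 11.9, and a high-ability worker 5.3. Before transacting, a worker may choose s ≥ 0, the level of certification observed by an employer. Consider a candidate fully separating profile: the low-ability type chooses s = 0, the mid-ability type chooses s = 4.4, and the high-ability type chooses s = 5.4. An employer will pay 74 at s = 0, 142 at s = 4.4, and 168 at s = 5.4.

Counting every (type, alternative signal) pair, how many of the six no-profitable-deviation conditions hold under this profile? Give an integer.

5

High-ability (own payoff 168 − 5.3×5.4 = 139.38): to s=0 gives 74 → no gain ✓; to s=4.4 gives 142 − 5.3×4.4 = 118.68 → no gain ✓.
Low-ability (own payoff 74): to s=4.4 gives 142 − 21.5×4.4 = 47.4 → no gain ✓; to s=5.4 gives 168 − 21.5×5.4 = 51.9 → no gain ✓.
Mid-ability (own payoff 142 − 11.9×4.4 = 89.64): to s=0 gives 74 → no gain ✓; to s=5.4 gives 168 − 11.9×5.4 = 103.74 → profitable ✗.
5 of the 6 constraints hold; not an equilibrium.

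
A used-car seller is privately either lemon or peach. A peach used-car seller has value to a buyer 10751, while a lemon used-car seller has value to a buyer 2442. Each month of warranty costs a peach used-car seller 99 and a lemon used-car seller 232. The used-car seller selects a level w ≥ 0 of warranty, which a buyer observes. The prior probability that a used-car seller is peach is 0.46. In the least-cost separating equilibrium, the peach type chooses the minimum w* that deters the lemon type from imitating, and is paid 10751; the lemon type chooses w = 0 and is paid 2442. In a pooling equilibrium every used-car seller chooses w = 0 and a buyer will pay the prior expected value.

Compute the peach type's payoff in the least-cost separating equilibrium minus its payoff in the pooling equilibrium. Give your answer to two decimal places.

941.21

Least-cost separating signal: w* solves 2442 = 10751 − 232·w*, so w* = (10751 − 2442)/232 ≈ 35.8147.
Peach type's separating payoff: 10751 − 99 × w* = 10751 − 99 × (10751 − 2442)/232 = 10751 − 822591/232 ≈ 7205.3491.
Pooling payoff: 0.46 × 10751 + 0.54 × 2442 = 6264.14.
Difference: 7205.3491 − 6264.14 = 941.2091, i.e. 941.21 to two decimal places.
The peach type prefers to separate.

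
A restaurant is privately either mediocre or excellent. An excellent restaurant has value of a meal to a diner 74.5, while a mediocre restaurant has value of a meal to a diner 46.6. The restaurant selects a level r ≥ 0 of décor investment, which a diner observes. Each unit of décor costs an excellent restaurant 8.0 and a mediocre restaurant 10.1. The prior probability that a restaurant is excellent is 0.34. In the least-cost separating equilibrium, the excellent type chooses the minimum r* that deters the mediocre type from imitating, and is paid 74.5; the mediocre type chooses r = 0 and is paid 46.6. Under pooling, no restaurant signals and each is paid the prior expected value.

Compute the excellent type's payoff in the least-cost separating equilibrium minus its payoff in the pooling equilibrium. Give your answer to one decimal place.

-3.7

Least-cost separating signal: r* solves 46.6 = 74.5 − 10.1·r*, so r* = (74.5 − 46.6)/10.1 ≈ 2.7624.
Excellent type's separating payoff: 74.5 − 8.0 × r* = 74.5 − 8.0 × (74.5 − 46.6)/10.1 = 74.5 − 223.2/10.1 ≈ 52.401.
Pooling payoff: 0.34 × 74.5 + 0.66 × 46.6 = 56.086.
Difference: 52.401 − 56.086 = -3.685, i.e. -3.7 to one decimal place.
The excellent type would prefer the pooling outcome.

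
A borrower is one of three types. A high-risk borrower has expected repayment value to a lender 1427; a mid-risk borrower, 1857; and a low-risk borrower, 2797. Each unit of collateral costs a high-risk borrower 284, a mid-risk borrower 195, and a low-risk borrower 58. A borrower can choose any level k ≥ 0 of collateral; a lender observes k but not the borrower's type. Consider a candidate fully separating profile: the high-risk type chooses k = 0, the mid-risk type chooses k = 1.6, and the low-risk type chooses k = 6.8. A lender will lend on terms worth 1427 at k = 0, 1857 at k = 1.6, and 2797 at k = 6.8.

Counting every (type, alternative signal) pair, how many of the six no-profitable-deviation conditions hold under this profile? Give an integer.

6

Mid-risk (own payoff 1857 − 195×1.6 = 1545): to k=0 gives 1427 → no gain ✓; to k=6.8 gives 2797 − 195×6.8 = 1471 → no gain ✓.
High-risk (own payoff 1427): to k=1.6 gives 1857 − 284×1.6 = 1402.6 → no gain ✓; to k=6.8 gives 2797 − 284×6.8 = 865.8 → no gain ✓.
Low-risk (own payoff 2797 − 58×6.8 = 2402.6): to k=0 gives 1427 → no gain ✓; to k=1.6 gives 1857 − 58×1.6 = 1764.2 → no gain ✓.
6 of the 6 constraints hold; this profile is a separating equilibrium.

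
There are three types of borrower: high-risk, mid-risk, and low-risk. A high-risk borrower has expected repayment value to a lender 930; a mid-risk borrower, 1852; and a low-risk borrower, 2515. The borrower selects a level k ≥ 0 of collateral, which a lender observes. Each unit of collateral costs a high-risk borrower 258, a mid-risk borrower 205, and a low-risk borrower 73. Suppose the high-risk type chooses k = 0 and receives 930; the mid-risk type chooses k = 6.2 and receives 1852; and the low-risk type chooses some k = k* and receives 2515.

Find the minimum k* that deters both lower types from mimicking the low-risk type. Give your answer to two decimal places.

9.43

High-risk type (on-path payoff 930) won't mimic when 930 ≥ 2515 − 258·k*, i.e. k* ≥ 6.14.
Mid-risk type (on-path payoff 1852 − 205×6.2 = 581) won't mimic when 581 ≥ 2515 − 205·k*, i.e. k* ≥ 9.43.
Both must hold, so k* = max(6.14, 9.43) = 9.43. The mid-risk type's constraint binds.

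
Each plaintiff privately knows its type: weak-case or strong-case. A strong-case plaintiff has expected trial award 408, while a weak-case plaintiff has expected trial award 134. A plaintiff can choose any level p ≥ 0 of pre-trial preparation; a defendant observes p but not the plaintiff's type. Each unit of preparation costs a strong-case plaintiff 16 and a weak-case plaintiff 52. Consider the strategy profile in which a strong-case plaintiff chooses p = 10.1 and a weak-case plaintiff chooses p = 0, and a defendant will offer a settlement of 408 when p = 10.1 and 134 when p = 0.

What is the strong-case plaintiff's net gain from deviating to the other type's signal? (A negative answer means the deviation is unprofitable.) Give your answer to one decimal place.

-112.4

Playing p = 10.1 the strong-case plaintiff receives 408 − 16 × 10.1 = 246.4.
Deviating to p = 0 yields 134 instead.
Gain from deviating: 134 − 246.4 = -112.4.
The gain is negative, so the strong-case type's incentive-compatibility constraint is satisfied.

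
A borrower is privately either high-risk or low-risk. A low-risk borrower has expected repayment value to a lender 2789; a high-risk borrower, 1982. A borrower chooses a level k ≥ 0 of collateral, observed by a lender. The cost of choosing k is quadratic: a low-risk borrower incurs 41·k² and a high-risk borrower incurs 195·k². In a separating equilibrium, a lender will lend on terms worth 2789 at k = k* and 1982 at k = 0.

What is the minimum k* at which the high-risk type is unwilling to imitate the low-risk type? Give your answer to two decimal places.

2.03

The high-risk type at k = 0 receives 1982; imitating at k* yields 2789 − 195·k*².
Indifference: 1982 = 2789 − 195·k*², so k*² = (2789 − 1982) / 195 ≈ 4.1385.
k* = √4.1385 ≈ 2.03.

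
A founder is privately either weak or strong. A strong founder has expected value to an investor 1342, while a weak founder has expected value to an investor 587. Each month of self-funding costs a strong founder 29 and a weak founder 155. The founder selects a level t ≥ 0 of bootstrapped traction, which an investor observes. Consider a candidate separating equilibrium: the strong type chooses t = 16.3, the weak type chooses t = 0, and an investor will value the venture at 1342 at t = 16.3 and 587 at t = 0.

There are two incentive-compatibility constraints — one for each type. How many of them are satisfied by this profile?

2

Weak type: stay at 0 → 587; mimic → 1342 − 155 × 16.3 = -1184.5. IC holds (587 ≥ -1184.5).
Strong type: signal → 1342 − 29 × 16.3 = 869.3; deviate to 0 → 587. IC holds (869.3 ≥ 587).
2 of 2 constraints hold, so this is a separating equilibrium.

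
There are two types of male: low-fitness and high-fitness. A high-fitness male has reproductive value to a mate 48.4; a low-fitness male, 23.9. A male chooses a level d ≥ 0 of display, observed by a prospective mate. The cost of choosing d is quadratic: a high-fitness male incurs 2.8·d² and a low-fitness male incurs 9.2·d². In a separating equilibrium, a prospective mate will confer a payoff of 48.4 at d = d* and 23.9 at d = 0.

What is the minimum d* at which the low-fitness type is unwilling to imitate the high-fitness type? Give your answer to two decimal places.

1.63

The low-fitness type at d = 0 receives 23.9; imitating at d* yields 48.4 − 9.2·d*².
Indifference: 23.9 = 48.4 − 9.2·d*², so d*² = (48.4 − 23.9) / 9.2 ≈ 2.6630.
d* = √2.6630 ≈ 1.63.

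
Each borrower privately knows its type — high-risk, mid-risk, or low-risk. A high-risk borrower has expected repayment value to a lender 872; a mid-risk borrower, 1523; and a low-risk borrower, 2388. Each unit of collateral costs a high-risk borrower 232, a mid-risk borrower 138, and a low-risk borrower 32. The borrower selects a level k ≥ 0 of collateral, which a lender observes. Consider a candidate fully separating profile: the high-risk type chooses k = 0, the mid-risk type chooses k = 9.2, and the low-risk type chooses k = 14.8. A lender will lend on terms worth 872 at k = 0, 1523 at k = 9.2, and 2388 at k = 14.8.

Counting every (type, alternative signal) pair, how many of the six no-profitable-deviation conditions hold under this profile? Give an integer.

High-risk (own payoff 872): to k=9.2 gives 1523 − 232×9.2 = -611.4 → no gain ✓; to k=14.8 gives 2388 − 232×14.8 = -1045.6 → no gain ✓.
Low-risk (own payoff 2388 − 32×14.8 = 1914.4): to k=0 gives 872 → no gain ✓; to k=9.2 gives 1523 − 32×9.2 = 1228.6 → no gain ✓.
Mid-risk (own payoff 1523 − 138×9.2 = 253.4): to k=0 gives 872 → profitable ✗; to k=14.8 gives 2388 − 138×14.8 = 345.6 → profitable ✗.
4 of the 6 constraints hold; not an equilibrium.

4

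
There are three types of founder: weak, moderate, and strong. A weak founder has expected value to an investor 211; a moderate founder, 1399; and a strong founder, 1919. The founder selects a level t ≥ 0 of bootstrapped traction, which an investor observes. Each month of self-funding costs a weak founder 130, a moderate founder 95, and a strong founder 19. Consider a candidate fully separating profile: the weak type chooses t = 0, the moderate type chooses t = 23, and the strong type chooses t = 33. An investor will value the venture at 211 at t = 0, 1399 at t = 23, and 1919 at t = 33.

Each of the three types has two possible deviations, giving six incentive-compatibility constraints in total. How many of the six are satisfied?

5

Strong (own payoff 1919 − 19×33 = 1292): to t=0 gives 211 → no gain ✓; to t=23 gives 1399 − 19×23 = 962 → no gain ✓.
Moderate (own payoff 1399 − 95×23 = -786): to t=0 gives 211 → profitable ✗; to t=33 gives 1919 − 95×33 = -1216 → no gain ✓.
Weak (own payoff 211): to t=23 gives 1399 − 130×23 = -1591 → no gain ✓; to t=33 gives 1919 − 130×33 = -2371 → no gain ✓.
5 of the 6 constraints hold; not an equilibrium.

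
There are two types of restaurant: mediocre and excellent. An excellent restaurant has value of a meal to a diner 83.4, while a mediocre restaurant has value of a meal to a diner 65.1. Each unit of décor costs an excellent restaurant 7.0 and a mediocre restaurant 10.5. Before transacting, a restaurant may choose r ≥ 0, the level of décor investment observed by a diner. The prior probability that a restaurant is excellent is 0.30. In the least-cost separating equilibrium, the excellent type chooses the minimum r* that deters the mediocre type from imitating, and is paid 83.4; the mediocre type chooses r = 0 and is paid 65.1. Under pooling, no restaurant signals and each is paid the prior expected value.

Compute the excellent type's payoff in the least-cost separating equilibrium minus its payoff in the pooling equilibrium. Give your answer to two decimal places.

Least-cost separating signal: r* solves 65.1 = 83.4 − 10.5·r*, so r* = (83.4 − 65.1)/10.5 ≈ 1.7429.
Excellent type's separating payoff: 83.4 − 7.0 × r* = 83.4 − 7.0 × (83.4 − 65.1)/10.5 = 83.4 − 128.1/10.5 = 71.2.
Pooling payoff: 0.30 × 83.4 + 0.70 × 65.1 = 70.59.
Difference: 71.2 − 70.59 = 0.61.
The excellent type prefers to separate.

0.61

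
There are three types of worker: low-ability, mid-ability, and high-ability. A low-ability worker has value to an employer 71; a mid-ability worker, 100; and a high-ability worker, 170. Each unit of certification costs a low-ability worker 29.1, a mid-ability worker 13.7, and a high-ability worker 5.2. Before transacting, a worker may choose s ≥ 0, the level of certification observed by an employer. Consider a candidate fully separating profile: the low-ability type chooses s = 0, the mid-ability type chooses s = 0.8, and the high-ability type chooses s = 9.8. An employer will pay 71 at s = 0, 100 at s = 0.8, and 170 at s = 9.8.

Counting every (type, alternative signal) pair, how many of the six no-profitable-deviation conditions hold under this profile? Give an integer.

5

Low-ability (own payoff 71): to s=0.8 gives 100 − 29.1×0.8 = 76.72 → profitable ✗; to s=9.8 gives 170 − 29.1×9.8 = -115.18 → no gain ✓.
Mid-ability (own payoff 100 − 13.7×0.8 = 89.04): to s=0 gives 71 → no gain ✓; to s=9.8 gives 170 − 13.7×9.8 = 35.74 → no gain ✓.
High-ability (own payoff 170 − 5.2×9.8 = 119.04): to s=0 gives 71 → no gain ✓; to s=0.8 gives 100 − 5.2×0.8 = 95.84 → no gain ✓.
5 of the 6 constraints hold; not an equilibrium.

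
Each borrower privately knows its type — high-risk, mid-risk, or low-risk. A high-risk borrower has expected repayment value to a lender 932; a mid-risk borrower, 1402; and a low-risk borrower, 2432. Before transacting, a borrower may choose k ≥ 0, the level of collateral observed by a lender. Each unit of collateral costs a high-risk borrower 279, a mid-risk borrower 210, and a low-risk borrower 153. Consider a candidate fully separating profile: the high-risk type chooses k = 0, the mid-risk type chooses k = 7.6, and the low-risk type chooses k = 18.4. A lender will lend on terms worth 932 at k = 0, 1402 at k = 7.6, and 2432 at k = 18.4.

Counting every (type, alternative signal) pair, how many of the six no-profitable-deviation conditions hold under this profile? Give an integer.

3

High-risk (own payoff 932): to k=7.6 gives 1402 − 279×7.6 = -718.4 → no gain ✓; to k=18.4 gives 2432 − 279×18.4 = -2701.6 → no gain ✓.
Mid-risk (own payoff 1402 − 210×7.6 = -194): to k=0 gives 932 → profitable ✗; to k=18.4 gives 2432 − 210×18.4 = -1432 → no gain ✓.
Low-risk (own payoff 2432 − 153×18.4 = -383.2): to k=0 gives 932 → profitable ✗; to k=7.6 gives 1402 − 153×7.6 = 239.2 → profitable ✗.
3 of the 6 constraints hold; not an equilibrium.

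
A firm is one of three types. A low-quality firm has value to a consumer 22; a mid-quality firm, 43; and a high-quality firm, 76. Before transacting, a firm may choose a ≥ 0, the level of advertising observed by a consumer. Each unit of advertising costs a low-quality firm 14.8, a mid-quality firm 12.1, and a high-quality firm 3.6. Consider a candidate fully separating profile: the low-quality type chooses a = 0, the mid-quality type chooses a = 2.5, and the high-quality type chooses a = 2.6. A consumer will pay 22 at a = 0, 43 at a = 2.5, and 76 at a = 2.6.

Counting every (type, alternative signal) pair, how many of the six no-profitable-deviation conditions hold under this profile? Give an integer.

3

High-quality (own payoff 76 − 3.6×2.6 = 66.64): to a=0 gives 22 → no gain ✓; to a=2.5 gives 43 − 3.6×2.5 = 34 → no gain ✓.
Mid-quality (own payoff 43 − 12.1×2.5 = 12.75): to a=0 gives 22 → profitable ✗; to a=2.6 gives 76 − 12.1×2.6 = 44.54 → profitable ✗.
Low-quality (own payoff 22): to a=2.5 gives 43 − 14.8×2.5 = 6 → no gain ✓; to a=2.6 gives 76 − 14.8×2.6 = 37.52 → profitable ✗.
3 of the 6 constraints hold; not an equilibrium.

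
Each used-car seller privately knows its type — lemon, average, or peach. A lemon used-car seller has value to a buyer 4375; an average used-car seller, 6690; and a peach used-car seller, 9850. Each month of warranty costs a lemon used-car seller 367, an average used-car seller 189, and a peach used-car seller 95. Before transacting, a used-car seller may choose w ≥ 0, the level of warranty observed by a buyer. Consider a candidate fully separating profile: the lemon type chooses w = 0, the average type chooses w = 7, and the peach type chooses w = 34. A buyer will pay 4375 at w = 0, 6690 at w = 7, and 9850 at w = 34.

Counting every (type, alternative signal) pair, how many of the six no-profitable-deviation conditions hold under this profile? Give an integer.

6

Peach (own payoff 9850 − 95×34 = 6620): to w=0 gives 4375 → no gain ✓; to w=7 gives 6690 − 95×7 = 6025 → no gain ✓.
Lemon (own payoff 4375): to w=7 gives 6690 − 367×7 = 4121 → no gain ✓; to w=34 gives 9850 − 367×34 = -2628 → no gain ✓.
Average (own payoff 6690 − 189×7 = 5367): to w=0 gives 4375 → no gain ✓; to w=34 gives 9850 − 189×34 = 3424 → no gain ✓.
6 of the 6 constraints hold; this profile is a separating equilibrium.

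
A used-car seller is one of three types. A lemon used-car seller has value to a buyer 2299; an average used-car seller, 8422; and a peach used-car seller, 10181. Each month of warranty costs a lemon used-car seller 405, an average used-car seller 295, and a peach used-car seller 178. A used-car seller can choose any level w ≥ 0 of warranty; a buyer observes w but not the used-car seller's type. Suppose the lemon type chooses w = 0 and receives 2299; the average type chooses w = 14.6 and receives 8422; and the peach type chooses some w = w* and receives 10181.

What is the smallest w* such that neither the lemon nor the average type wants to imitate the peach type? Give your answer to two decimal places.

Average type (on-path payoff 8422 − 295×14.6 = 4115) won't mimic when 4115 ≥ 10181 − 295·w*, i.e. w* ≥ 20.56.
Lemon type (on-path payoff 2299) won't mimic when 2299 ≥ 10181 − 405·w*, i.e. w* ≥ 19.46.
Both must hold, so w* = max(19.46, 20.56) = 20.56. The average type's constraint binds.

20.56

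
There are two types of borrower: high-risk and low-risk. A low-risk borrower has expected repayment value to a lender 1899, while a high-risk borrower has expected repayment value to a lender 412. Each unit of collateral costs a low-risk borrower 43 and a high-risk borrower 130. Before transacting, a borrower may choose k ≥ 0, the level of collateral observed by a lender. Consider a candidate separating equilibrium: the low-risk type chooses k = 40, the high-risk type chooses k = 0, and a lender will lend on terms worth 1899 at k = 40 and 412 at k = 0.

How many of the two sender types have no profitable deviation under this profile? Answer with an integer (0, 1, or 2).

1

High-risk type: stay at 0 → 412; mimic → 1899 − 130 × 40 = -3301. IC holds (412 ≥ -3301).
Low-risk type: signal → 1899 − 43 × 40 = 179; deviate to 0 → 412. IC fails (179 < 412).
1 of 2 constraints hold, so this profile is not an equilibrium.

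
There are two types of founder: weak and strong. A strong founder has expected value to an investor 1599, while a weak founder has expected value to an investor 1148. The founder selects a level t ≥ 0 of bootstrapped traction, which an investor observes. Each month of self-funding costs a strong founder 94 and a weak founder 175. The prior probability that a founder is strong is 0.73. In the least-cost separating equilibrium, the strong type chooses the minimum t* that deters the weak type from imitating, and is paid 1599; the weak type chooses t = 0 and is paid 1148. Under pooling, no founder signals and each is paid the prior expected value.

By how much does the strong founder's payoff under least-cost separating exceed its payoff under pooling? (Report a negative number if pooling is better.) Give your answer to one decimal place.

Least-cost separating signal: t* solves 1148 = 1599 − 175·t*, so t* = (1599 − 1148)/175 ≈ 2.5771.
Strong type's separating payoff: 1599 − 94 × t* = 1599 − 94 × (1599 − 1148)/175 = 1599 − 42394/175 ≈ 1356.749.
Pooling payoff: 0.73 × 1599 + 0.27 × 1148 = 1477.23.
Difference: 1356.749 − 1477.23 = -120.481, i.e. -120.5 to one decimal place.
The strong type would prefer the pooling outcome.

-120.5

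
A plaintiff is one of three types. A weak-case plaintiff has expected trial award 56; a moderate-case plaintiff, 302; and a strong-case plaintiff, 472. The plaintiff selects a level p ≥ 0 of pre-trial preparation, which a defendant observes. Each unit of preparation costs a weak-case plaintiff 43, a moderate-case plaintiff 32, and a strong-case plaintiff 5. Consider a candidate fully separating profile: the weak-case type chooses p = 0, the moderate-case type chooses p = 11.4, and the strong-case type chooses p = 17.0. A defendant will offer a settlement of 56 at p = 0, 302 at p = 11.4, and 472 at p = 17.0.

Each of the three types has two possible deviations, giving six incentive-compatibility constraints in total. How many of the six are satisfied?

Weak-case (own payoff 56): to p=11.4 gives 302 − 43×11.4 = -188.2 → no gain ✓; to p=17.0 gives 472 − 43×17.0 = -259 → no gain ✓.
Moderate-case (own payoff 302 − 32×11.4 = -62.8): to p=0 gives 56 → profitable ✗; to p=17.0 gives 472 − 32×17.0 = -72 → no gain ✓.
Strong-case (own payoff 472 − 5×17.0 = 387): to p=0 gives 56 → no gain ✓; to p=11.4 gives 302 − 5×11.4 = 245 → no gain ✓.
5 of the 6 constraints hold; not an equilibrium.

5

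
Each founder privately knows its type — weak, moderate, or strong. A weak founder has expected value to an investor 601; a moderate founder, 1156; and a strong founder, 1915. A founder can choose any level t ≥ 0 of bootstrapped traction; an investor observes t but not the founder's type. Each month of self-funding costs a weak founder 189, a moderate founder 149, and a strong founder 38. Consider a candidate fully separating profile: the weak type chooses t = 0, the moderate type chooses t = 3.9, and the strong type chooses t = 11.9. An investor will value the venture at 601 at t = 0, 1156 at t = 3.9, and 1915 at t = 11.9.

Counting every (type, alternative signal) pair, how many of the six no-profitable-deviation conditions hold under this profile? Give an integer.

Strong (own payoff 1915 − 38×11.9 = 1462.8): to t=0 gives 601 → no gain ✓; to t=3.9 gives 1156 − 38×3.9 = 1007.8 → no gain ✓.
Weak (own payoff 601): to t=3.9 gives 1156 − 189×3.9 = 418.9 → no gain ✓; to t=11.9 gives 1915 − 189×11.9 = -334.1 → no gain ✓.
Moderate (own payoff 1156 − 149×3.9 = 574.9): to t=0 gives 601 → profitable ✗; to t=11.9 gives 1915 − 149×11.9 = 141.9 → no gain ✓.
5 of the 6 constraints hold; not an equilibrium.

5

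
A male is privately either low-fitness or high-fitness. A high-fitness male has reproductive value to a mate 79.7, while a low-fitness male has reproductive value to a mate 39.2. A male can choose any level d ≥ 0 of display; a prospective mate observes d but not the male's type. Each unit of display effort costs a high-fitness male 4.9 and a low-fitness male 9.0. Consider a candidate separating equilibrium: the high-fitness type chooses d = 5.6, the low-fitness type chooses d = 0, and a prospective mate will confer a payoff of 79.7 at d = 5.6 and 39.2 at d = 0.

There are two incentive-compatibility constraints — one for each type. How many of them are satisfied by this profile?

High-fitness type: signal → 79.7 − 4.9 × 5.6 = 52.26; deviate to 0 → 39.2. IC holds (52.26 ≥ 39.2).
Low-fitness type: stay at 0 → 39.2; mimic → 79.7 − 9.0 × 5.6 = 29.3. IC holds (39.2 ≥ 29.3).
2 of 2 constraints hold, so this is a separating equilibrium.

2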